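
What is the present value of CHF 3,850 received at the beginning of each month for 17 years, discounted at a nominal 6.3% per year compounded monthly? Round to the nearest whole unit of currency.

i = 0.063/12 = 0.00525 per month; n = 17·12 = 204.
PV = PMT · [1 − (1+i)^(−n)] / i × (1+i) = 3850 · 125.679796 = 483,867.2143
(Beginning-of-period payments → annuity-due factor ×(1+i).)

CHF 483,867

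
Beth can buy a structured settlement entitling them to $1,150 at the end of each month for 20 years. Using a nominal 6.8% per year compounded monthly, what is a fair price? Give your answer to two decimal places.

$150,653.80

Periodic rate i = 0.068/12 = 0.00566667; n = 20 × 12 = 240 periods.
PV = 1150 × [1 − (1+0.00566667)^(−240)] / 0.00566667 = 1150 × 131.003303 = 150,653.7985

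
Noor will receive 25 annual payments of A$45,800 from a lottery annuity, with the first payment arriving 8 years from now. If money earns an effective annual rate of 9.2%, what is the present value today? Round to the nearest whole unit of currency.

A$239,074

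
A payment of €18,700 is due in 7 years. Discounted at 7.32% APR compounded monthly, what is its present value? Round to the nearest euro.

€11,220

i = 0.0732/12 = 0.0061 per month; n = 7·12 = 84.
PV = 18,700 / (1 + 0.0061)^84 = 18,700 / 1.666696 = 11,219.7994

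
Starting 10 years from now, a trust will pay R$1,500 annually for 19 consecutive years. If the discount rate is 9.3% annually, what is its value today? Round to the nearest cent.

PV at t=9 (ordinary 19-year annuity): 1500 × a(19|0.093) = 1500 × 8.767809 = 13,151.7142
PV₀ = 13,151.7142 / (1+0.093)^9 = 13,151.7142 / 2.226289 = 5,907.4616

R$5,907.46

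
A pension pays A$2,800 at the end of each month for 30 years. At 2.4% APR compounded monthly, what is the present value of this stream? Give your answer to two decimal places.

A$718,056.67

Periodic rate i = 0.024/12 = 0.002; n = 30 × 12 = 360 periods.
Annuity factor a(360|0.002) = 256.448812; PV = 2800 × 256.448812 = 718,056.6724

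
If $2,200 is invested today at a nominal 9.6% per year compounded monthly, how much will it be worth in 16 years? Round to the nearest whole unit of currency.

$10,159

i = 0.096/12 = 0.008 per month; n = 16·12 = 192.
FV = 2,200 × (1 + 0.008)^192 = 10,158.8570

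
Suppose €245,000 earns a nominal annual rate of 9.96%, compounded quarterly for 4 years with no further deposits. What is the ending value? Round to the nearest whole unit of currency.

€363,137

With 4 periods per year: i = 0.0249, n = 16.
FV = 245,000 × (1 + 0.0249)^16 = 363,136.5594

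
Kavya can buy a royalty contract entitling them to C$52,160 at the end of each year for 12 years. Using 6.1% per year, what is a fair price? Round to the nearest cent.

C$434,913.81

PV = 52160 × [1 − (1+0.061)^(−12)] / 0.061 = 52160 × 8.338071 = 434,913.8052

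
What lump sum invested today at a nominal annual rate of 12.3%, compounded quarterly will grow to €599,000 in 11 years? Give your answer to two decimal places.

With 4 periods per year: i = 0.03075, n = 44.
PV = FV·(1+i)^(−n) = 599,000 × 0.263787 = 158,008.2305

€158,008.23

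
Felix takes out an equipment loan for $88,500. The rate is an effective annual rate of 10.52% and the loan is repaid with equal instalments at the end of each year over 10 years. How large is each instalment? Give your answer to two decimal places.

PMT = 88500 / ( [1 − (1+0.1052)^(−10)] / 0.1052 ) = 88500 / 6.009671 = 14,726.2646

$14,726.26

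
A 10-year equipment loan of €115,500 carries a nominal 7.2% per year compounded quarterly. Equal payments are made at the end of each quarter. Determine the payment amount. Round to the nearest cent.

€4,075.50

Periodic rate i = 0.072/4 = 0.018; n = 10 × 4 = 40 periods.
Annuity-PV factor = 28.340052; PMT = 115500 / 28.340052 = 4,075.5042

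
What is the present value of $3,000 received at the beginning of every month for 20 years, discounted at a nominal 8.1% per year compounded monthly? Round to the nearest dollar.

$358,412

Periodic rate i = 0.081/12 = 0.00675; n = 20 × 12 = 240 periods.
PV = PMT · [1 − (1+i)^(−n)] / i × (1+i) = 3000 · 119.470828 = 358,412.4847
(Beginning-of-period payments → annuity-due factor ×(1+i).)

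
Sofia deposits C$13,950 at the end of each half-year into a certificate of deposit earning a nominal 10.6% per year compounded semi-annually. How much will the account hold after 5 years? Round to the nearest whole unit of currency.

C$177,938

Periodic rate i = 0.106/2 = 0.053; n = 5 × 2 = 10 periods.
FV = 13950 × [(1+0.053)^10 − 1] / 0.053 = 13950 × 12.755423 = 177,938.1523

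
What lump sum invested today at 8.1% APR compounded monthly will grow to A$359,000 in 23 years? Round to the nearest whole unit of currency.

A$56,069

With 12 periods per year: i = 0.00675, n = 276.
PV = 359,000 / (1 + 0.00675)^276 = 359,000 / 6.402833 = 56,068.9320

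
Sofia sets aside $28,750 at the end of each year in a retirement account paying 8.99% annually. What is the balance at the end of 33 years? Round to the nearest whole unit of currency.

FV = PMT · [(1+i)^n − 1] / i = 28750 · 179.422533 = 5,158,397.8123

$5,158,398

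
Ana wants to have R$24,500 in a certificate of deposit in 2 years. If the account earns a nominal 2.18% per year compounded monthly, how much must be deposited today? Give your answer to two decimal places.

With 12 periods per year: i = 0.00181667, n = 24.
Discount factor = (1+0.00181667)^(−24) = 0.957375; PV = 24,500 × 0.957375 = 23,455.6798

R$23,455.68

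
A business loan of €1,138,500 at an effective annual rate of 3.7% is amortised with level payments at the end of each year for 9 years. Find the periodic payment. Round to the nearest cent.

PMT = 1.1385e+06 / ( [1 − (1+0.037)^(−9)] / 0.037 ) = 1.1385e+06 / 7.538031 = 151,034.1373

€151,034.14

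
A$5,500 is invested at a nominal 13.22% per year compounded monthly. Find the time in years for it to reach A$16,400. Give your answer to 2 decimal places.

8.31 years

Periodic rate i = 0.1322/12 = 0.0110167.
n = ln(16400/5500) / ln(1+0.0110167) = ln(2.98182) / 0.010956 = 99.7162 months
= 99.7162/12 years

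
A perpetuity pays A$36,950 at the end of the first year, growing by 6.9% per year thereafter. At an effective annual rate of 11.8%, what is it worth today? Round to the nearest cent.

A$754,081.63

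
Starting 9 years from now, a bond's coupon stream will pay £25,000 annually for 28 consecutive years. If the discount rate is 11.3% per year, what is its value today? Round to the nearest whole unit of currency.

PV at t=8 (ordinary 28-year annuity): 25000 × a(28|0.113) = 25000 × 8.407929 = 210,198.2290
Discount back 8 years: 210,198.2290 × (1+0.113)^(−8) = 210,198.2290 × 0.424657 = 89,262.2311

£89,262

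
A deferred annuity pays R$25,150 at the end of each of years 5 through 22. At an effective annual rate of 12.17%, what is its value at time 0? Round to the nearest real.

PV at t=4 (ordinary 18-year annuity): 25150 × a(18|0.1217) = 25150 × 7.177178 = 180,506.0263
PV₀ = 180,506.0263 / (1+0.1217)^4 = 180,506.0263 / 1.583095 = 114,020.9949

R$114,021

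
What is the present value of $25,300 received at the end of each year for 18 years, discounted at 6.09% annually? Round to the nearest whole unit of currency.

$272,097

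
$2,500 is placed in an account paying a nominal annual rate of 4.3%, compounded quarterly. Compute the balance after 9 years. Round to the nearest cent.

$3,673.80

i = 0.043/4 = 0.01075 per quarter; n = 9·4 = 36.
FV = PV·(1+i)^n = 2,500 × 1.469518 = 3,673.7958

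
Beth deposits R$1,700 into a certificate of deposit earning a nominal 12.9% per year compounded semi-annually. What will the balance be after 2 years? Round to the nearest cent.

Periodic rate i = 0.129/2 = 0.0645; n = 2 × 2 = 4 periods.
FV = PV·(1+i)^n = 1,700 × 1.284052 = 2,182.8887

R$2,182.89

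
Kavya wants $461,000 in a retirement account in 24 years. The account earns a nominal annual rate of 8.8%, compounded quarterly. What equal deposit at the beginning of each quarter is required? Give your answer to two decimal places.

$1,402.11

With 4 periods per year: i = 0.022, n = 96.
FV-annuity factor × (1+i) = 328.789848; PMT = 461000 / 328.789848 = 1,402.1114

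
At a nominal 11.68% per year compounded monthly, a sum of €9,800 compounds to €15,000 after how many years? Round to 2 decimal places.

3.66 years

Periodic rate i = 0.1168/12 = 0.00973333.
n = ln(15000/9800) / ln(1+0.00973333) = ln(1.53061) / 0.009686 = 43.9455 months
= 43.9455/12 years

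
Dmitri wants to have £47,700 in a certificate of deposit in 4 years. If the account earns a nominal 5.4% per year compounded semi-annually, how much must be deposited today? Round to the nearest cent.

With 2 periods per year: i = 0.027, n = 8.
PV = 47,700 / (1 + 0.027)^8 = 47,700 / 1.237552 = 38,543.8267

£38,543.83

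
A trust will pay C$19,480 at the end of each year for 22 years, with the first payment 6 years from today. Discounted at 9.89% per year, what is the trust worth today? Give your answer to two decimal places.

C$107,478.58

PV at t=5 (ordinary 22-year annuity): 19480 × a(22|0.0989) = 19480 × 8.841457 = 172,231.5799
PV₀ = 172,231.5799 / (1+0.0989)^5 = 172,231.5799 / 1.602474 = 107,478.5796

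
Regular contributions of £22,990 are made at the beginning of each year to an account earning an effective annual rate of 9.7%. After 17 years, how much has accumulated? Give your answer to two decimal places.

FV = 22990 × [(1+0.097)^17 − 1] / 0.097 × (1+i) = 22990 × 43.259919 = 994,545.5269
(Beginning-of-period payments → annuity-due factor ×(1+i).)

£994,545.53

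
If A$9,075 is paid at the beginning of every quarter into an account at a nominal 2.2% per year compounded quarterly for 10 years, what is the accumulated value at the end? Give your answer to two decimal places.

A$407,013.96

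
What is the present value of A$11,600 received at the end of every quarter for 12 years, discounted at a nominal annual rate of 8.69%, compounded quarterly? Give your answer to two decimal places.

Periodic rate i = 0.0869/4 = 0.021725; n = 12 × 4 = 48 periods.
Annuity factor a(48|0.021725) = 29.623748; PV = 11600 × 29.623748 = 343,635.4730

A$343,635.47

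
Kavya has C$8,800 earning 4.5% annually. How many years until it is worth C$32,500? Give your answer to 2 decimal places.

n = ln(32500/8800) / ln(1+0.045) = ln(3.69318) / 0.044017 = 29.6815 years

29.68 years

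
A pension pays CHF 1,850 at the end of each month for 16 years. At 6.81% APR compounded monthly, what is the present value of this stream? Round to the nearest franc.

CHF 216,005

Periodic rate i = 0.0681/12 = 0.005675; n = 16 × 12 = 192 periods.
Annuity factor a(192|0.005675) = 116.759719; PV = 1850 × 116.759719 = 216,005.4795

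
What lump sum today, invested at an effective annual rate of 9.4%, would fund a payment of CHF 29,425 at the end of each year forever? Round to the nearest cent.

CHF 313,031.91

PV = PMT / i = 29425 / 0.094 = 313,031.9149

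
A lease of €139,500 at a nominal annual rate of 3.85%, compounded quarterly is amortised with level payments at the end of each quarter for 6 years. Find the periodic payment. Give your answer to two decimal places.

€6,537.47

With 4 periods per year: i = 0.009625, n = 24.
PMT = 139500 / ( [1 − (1+0.009625)^(−24)] / 0.009625 ) = 139500 / 21.338523 = 6,537.4723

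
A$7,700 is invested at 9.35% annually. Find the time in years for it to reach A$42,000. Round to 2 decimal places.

n = ln(42000/7700) / ln(1+0.0935) = ln(5.45455) / 0.089384 = 18.9794 years

18.98 years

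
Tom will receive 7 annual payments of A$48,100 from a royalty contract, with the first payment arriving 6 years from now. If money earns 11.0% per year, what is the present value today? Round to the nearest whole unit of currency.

Value one period before first payment (t=5): 48100 × [1 − (1+0.11)^(−7)] / 0.11 = 48100 × 4.712196 = 226,656.6403
PV₀ = 226,656.6403 / (1+0.11)^5 = 226,656.6403 / 1.685058 = 134,509.6842

A$134,510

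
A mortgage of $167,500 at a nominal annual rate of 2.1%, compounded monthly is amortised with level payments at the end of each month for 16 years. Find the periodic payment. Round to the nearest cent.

$1,027.91

i = 0.021/12 = 0.00175 per month; n = 16·12 = 192.
Annuity-PV factor = 162.952577; PMT = 167500 / 162.952577 = 1,027.9064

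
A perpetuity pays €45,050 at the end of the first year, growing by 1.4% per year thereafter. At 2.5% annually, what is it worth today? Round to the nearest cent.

€4,095,454.55

PV = D₁/(r − g) = 45050/(0.025 − 0.014) = 4,095,454.5455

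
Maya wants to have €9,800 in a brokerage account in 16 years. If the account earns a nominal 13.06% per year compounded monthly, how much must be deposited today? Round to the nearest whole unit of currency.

€1,226

Periodic rate i = 0.1306/12 = 0.0108833; n = 16 × 12 = 192 periods.
Discount factor = (1+0.0108833)^(−192) = 0.125141; PV = 9,800 × 0.125141 = 1,226.3858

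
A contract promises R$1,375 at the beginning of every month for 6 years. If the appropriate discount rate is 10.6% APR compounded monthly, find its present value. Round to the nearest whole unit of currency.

R$73,667

i = 0.106/12 = 0.00883333 per month; n = 6·12 = 72.
PV = 1375 × [1 − (1+0.00883333)^(−72)] / 0.00883333 × (1+i) = 1375 × 53.576327 = 73,667.4492
(Beginning-of-period payments → annuity-due factor ×(1+i).)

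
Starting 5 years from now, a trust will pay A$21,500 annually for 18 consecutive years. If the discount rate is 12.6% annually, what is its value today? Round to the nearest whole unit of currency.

A$93,611

PV at t=4 (ordinary 18-year annuity): 21500 × a(18|0.126) = 21500 × 6.999079 = 150,480.1952
Discount back 4 years: 150,480.1952 × (1+0.126)^(−4) = 150,480.1952 × 0.622080 = 93,610.7627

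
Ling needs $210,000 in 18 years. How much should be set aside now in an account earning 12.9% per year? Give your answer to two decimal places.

$23,644.40

PV = FV·(1+i)^(−n) = 210,000 × 0.112592 = 23,644.4023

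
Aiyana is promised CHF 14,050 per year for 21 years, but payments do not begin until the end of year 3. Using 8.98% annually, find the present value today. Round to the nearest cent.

PV at t=2 (ordinary 21-year annuity): 14050 × a(21|0.0898) = 14050 × 9.305901 = 130,747.9072
PV₀ = 130,747.9072 / (1+0.0898)^2 = 130,747.9072 / 1.187664 = 110,088.2933

CHF 110,088.29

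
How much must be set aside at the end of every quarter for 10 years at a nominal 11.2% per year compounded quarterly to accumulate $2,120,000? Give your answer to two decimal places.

$29,414.72

Periodic rate i = 0.112/4 = 0.028; n = 10 × 4 = 40 periods.
PMT = 2.12e+06 / ( [(1+0.028)^40 − 1] / 0.028 ) = 2.12e+06 / 72.072757 = 29,414.7206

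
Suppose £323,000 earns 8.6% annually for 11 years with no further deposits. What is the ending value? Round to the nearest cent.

£800,443.35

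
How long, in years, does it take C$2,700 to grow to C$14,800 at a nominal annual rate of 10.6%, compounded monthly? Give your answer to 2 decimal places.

Periodic rate i = 0.106/12 = 0.00883333.
(1+i)^n = 14800/2700 = 5.48148, so n = ln 5.48148 / ln 1.00883 = 193.4580 months
= 193.4580/12 years

16.12 years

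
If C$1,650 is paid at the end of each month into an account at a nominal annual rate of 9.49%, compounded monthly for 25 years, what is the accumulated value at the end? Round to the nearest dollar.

C$2,008,074

i = 0.0949/12 = 0.00790833 per month; n = 25·12 = 300.
FV = PMT · [(1+i)^n − 1] / i = 1650 · 1217.014434 = 2,008,073.8157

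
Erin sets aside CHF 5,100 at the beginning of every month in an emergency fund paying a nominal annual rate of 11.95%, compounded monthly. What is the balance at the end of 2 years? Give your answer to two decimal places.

Periodic rate i = 0.1195/12 = 0.00995833; n = 2 × 12 = 24 periods.
FV = 5100 × [(1+0.00995833)^24 − 1] / 0.00995833 × (1+i) = 5100 × 27.228620 = 138,865.9629
Payments are at the start of each period, so multiply by (1+i).

CHF 138,865.96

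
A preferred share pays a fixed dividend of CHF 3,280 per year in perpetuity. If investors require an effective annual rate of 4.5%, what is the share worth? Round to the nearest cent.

PV = C/r = 3280/0.045 = 72,888.8889

CHF 72,888.89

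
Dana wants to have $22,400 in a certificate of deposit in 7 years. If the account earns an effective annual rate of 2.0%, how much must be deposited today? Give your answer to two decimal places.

$19,500.55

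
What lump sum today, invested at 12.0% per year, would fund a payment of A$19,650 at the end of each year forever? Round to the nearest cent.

A$163,750.00

PV = C/r = 19650/0.12 = 163,750.0000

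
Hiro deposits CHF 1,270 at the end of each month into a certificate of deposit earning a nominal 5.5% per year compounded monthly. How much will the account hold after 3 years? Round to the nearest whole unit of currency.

CHF 49,585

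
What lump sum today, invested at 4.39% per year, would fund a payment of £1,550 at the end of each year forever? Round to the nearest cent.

£35,307.52

PV = PMT / i = 1550 / 0.0439 = 35,307.5171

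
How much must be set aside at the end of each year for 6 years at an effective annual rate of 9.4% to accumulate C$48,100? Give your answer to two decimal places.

PMT = 48100 / ( [(1+0.094)^6 − 1] / 0.094 ) = 48100 / 7.599655 = 6,329.2351

C$6,329.24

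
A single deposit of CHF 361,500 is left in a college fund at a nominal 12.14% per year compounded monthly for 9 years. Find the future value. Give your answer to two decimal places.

With 12 periods per year: i = 0.0101167, n = 108.
FV = PV·(1+i)^n = 361,500 × 2.965692 = 1,072,097.5127

CHF 1,072,097.51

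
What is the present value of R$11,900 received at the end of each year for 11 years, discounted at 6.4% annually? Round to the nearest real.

Annuity factor a(11|0.064) = 7.728000; PV = 11900 × 7.728000 = 91,963.2042

R$91,963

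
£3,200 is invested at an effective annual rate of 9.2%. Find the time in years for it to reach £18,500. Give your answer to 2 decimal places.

19.94 years

n = ln(18500/3200) / ln(1+0.092) = ln(5.78125) / 0.088011 = 19.9364 years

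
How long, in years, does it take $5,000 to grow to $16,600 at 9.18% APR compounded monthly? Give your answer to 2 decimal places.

13.12 years

Periodic rate i = 0.0918/12 = 0.00765.
n = ln(16600/5000) / ln(1+0.00765) = ln(3.32000) / 0.007621 = 157.4574 months
= 157.4574/12 years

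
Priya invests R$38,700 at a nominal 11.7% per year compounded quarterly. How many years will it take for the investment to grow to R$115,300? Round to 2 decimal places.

Periodic rate i = 0.117/4 = 0.02925.
n = ln(115300/38700) / ln(1+0.02925) = ln(2.97933) / 0.028830 = 37.8662 quarters
= 37.8662/4 years

9.47 years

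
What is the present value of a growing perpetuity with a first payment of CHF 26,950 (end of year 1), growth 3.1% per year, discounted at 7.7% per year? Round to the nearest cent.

CHF 585,869.57

PV = PMT / (i − g) = 26950 / (0.077 − 0.031) = 26950 / 0.046000 = 585,869.5652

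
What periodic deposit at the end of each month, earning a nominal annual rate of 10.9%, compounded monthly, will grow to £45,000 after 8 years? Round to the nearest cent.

Periodic rate i = 0.109/12 = 0.00908333; n = 8 × 12 = 96 periods.
FV-annuity factor = 152.179050; PMT = 45000 / 152.179050 = 295.7043

£295.70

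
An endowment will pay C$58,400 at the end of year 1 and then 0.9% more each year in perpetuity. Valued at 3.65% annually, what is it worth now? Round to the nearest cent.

PV = D₁/(r − g) = 58400/(0.0365 − 0.009) = 2,123,636.3636

C$2,123,636.36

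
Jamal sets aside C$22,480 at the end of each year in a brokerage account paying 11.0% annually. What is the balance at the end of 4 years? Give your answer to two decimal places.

C$105,874.75

FV = 22480 × [(1+0.11)^4 − 1] / 0.11 = 22480 × 4.709731 = 105,874.7529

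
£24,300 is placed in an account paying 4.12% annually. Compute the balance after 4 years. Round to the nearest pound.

FV = 24,300 × (1 + 0.0412)^4 = 28,558.9944

£28,559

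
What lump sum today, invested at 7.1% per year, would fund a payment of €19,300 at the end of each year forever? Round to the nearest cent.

PV = PMT / i = 19300 / 0.071 = 271,830.9859

€271,830.99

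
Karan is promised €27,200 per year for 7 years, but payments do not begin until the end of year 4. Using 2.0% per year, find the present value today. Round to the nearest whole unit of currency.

€165,885

PV at t=3 (ordinary 7-year annuity): 27200 × a(7|0.02) = 27200 × 6.471991 = 176,038.1571
PV₀ = 176,038.1571 / (1+0.02)^3 = 176,038.1571 / 1.061208 = 165,884.6872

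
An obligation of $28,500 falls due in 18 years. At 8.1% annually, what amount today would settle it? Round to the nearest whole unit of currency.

PV = FV·(1+i)^(−n) = 28,500 × 0.246115 = 7,014.2682

$7,014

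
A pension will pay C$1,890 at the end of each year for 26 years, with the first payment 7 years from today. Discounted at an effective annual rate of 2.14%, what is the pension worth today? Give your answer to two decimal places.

C$32,929.00

PV at t=6 (ordinary 26-year annuity): 1890 × a(26|0.0214) = 1890 × 19.782989 = 37,389.8487
Discount back 6 years: 37,389.8487 × (1+0.0214)^(−6) = 37,389.8487 × 0.880694 = 32,929.0034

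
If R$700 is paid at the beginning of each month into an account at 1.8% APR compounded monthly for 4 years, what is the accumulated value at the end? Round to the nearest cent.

Periodic rate i = 0.018/12 = 0.0015; n = 4 × 12 = 48 periods.
FV = PMT · [(1+i)^n − 1] / i × (1+i) = 700 · 49.806179 = 34,864.3252
(Beginning-of-period payments → annuity-due factor ×(1+i).)

R$34,864.33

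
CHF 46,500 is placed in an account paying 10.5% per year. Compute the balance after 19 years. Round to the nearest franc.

FV = PV·(1+i)^n = 46,500 × 6.666276 = 309,981.8282

CHF 309,982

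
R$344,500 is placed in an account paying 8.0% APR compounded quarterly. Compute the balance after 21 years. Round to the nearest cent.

R$1,818,040.92

i = 0.08/4 = 0.02 per quarter; n = 21·4 = 84.
FV = PV·(1+i)^n = 344,500 × 5.277332 = 1,818,040.9211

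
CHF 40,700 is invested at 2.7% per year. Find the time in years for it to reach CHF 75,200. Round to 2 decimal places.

(1+i)^n = 75200/40700 = 1.84767, so n = ln 1.84767 / ln 1.027 = 23.0435 years

23.04 years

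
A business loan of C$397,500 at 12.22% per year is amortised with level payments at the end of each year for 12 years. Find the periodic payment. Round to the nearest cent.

C$64,826.63

Annuity-PV factor = 6.131739; PMT = 397500 / 6.131739 = 64,826.6293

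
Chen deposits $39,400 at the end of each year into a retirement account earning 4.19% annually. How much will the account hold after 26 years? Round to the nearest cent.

$1,793,418.34

FV = 39400 × [(1+0.0419)^26 − 1] / 0.0419 = 39400 × 45.518232 = 1,793,418.3362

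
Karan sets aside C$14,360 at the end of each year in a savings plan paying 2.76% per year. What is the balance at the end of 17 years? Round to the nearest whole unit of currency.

FV = PMT · [(1+i)^n − 1] / i = 14360 · 21.325433 = 306,233.2202

C$306,233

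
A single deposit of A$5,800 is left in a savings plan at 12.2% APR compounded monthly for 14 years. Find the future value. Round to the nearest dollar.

A$31,729

i = 0.122/12 = 0.0101667 per month; n = 14·12 = 168.
5,800 × (1+0.0101667)^168 = 5,800 × 5.470533 = 31,729.0919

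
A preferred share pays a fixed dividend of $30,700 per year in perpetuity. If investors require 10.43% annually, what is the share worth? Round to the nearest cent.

$294,343.24

PV = PMT / i = 30700 / 0.1043 = 294,343.2407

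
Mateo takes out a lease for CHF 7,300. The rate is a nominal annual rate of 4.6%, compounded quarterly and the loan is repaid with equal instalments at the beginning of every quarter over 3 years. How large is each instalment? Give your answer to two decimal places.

CHF 647.32

With 4 periods per year: i = 0.0115, n = 12.
PMT = 7300 / ( [1 − (1+0.0115)^(−12)] / 0.0115 × (1+i) ) = 7300 / 11.277352 = 647.3151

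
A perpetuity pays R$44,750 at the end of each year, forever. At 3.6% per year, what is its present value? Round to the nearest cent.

PV = PMT / i = 44750 / 0.036 = 1,243,055.5556

R$1,243,055.56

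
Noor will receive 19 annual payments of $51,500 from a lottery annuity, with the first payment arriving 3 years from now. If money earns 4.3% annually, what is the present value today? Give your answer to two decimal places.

$606,226.43

PV at t=2 (ordinary 19-year annuity): 51500 × a(19|0.043) = 51500 × 12.805492 = 659,482.8207
PV₀ = 659,482.8207 / (1+0.043)^2 = 659,482.8207 / 1.087849 = 606,226.4347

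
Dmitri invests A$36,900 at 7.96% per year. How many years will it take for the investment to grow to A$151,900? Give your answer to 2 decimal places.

(1+i)^n = 151900/36900 = 4.11653, so n = ln 4.11653 / ln 1.0796 = 18.4750 years

18.47 years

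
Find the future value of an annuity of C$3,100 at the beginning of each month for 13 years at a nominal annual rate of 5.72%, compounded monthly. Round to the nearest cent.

i = 0.0572/12 = 0.00476667 per month; n = 13·12 = 156.
FV = 3100 × [(1+0.00476667)^156 − 1] / 0.00476667 × (1+i) = 3100 × 231.823206 = 718,651.9373
(Beginning-of-period payments → annuity-due factor ×(1+i).)

C$718,651.94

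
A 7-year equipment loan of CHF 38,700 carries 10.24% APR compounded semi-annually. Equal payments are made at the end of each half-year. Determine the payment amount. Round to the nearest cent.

CHF 3,939.68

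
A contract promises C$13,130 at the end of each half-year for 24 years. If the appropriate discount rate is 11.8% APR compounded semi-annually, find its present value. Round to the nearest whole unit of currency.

With 2 periods per year: i = 0.059, n = 48.
Annuity factor a(48|0.059) = 15.867365; PV = 13130 × 15.867365 = 208,338.5048

C$208,339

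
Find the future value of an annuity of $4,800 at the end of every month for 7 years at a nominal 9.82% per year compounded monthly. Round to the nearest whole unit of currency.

$576,577

With 12 periods per year: i = 0.00818333, n = 84.
FV = PMT · [(1+i)^n − 1] / i = 4800 · 120.120210 = 576,577.0082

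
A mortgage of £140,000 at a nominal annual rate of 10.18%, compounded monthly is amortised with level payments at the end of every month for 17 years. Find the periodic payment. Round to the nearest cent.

£1,445.69

i = 0.1018/12 = 0.00848333 per month; n = 17·12 = 204.
PMT = 140000 / ( [1 − (1+0.00848333)^(−204)] / 0.00848333 ) = 140000 / 96.839753 = 1,445.6873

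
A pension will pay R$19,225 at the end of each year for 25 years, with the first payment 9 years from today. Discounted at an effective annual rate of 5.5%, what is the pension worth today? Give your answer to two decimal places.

R$168,036.18

Value one period before first payment (t=8): 19225 × [1 − (1+0.055)^(−25)] / 0.055 = 19225 × 13.413933 = 257,882.8553
Discount back 8 years: 257,882.8553 × (1+0.055)^(−8) = 257,882.8553 × 0.651599 = 168,036.1773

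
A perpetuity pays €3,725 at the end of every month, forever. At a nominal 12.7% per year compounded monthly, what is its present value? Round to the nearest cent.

€351,968.50

Periodic rate i = 0.127/12 = 0.0105833.
PV = C/r = 3725/0.0105833 = 351,968.5039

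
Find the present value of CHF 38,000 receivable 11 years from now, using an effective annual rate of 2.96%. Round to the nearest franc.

Discount factor = (1+0.0296)^(−11) = 0.725515; PV = 38,000 × 0.725515 = 27,569.5529

CHF 27,570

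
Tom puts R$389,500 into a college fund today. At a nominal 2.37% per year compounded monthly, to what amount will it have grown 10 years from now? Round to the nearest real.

i = 0.0237/12 = 0.001975 per month; n = 10·12 = 120.
FV = PV·(1+i)^n = 389,500 × 1.267145 = 493,552.9439

R$493,553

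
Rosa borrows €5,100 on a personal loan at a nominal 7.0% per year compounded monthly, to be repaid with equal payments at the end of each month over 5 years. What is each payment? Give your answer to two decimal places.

€100.99

Periodic rate i = 0.07/12 = 0.00583333; n = 5 × 12 = 60 periods.
PMT = 5100 / ( [1 − (1+0.00583333)^(−60)] / 0.00583333 ) = 5100 / 50.501994 = 100.9861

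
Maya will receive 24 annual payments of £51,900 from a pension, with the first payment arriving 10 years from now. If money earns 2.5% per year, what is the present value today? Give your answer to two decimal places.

PV at t=9 (ordinary 24-year annuity): 51900 × a(24|0.025) = 51900 × 17.884986 = 928,230.7647
PV₀ = 928,230.7647 / (1+0.025)^9 = 928,230.7647 / 1.248863 = 743,260.6996

£743,260.70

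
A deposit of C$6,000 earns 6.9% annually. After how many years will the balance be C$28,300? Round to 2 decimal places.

23.25 years

(1+i)^n = 28300/6000 = 4.71667, so n = ln 4.71667 / ln 1.069 = 23.2467 years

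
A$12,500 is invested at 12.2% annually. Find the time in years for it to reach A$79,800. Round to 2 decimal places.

n = ln(79800/12500) / ln(1+0.122) = ln(6.38400) / 0.115113 = 16.1042 years

16.10 years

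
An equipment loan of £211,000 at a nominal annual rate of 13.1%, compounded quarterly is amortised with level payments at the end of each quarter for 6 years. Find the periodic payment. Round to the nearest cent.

£12,830.97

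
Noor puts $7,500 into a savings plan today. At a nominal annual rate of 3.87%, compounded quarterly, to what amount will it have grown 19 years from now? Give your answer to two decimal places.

$15,590.61

Periodic rate i = 0.0387/4 = 0.009675; n = 19 × 4 = 76 periods.
FV = 7,500 × (1 + 0.009675)^76 = 15,590.6096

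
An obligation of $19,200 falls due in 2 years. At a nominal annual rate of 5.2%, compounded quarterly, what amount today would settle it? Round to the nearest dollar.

$17,315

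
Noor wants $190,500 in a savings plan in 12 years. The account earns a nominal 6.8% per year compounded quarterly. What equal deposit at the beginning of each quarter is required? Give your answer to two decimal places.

$2,555.71

i = 0.068/4 = 0.017 per quarter; n = 12·4 = 48.
PMT = 190500 / ( [(1+0.017)^48 − 1] / 0.017 × (1+i) ) = 190500 / 74.538877 = 2,555.7133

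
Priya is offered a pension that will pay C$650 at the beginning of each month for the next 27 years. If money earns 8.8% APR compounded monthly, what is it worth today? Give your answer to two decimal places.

With 12 periods per year: i = 0.00733333, n = 324.
PV = PMT · [1 − (1+i)^(−n)] / i × (1+i) = 650 · 124.488458 = 80,917.4974
Payments are at the start of each period, so multiply by (1+i).

C$80,917.50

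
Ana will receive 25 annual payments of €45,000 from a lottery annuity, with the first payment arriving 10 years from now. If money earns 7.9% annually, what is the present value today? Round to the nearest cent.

€244,398.14

Value one period before first payment (t=9): 45000 × [1 − (1+0.079)^(−25)] / 0.079 = 45000 × 10.766595 = 484,496.7858
Discount back 9 years: 484,496.7858 × (1+0.079)^(−9) = 484,496.7858 × 0.504437 = 244,398.1410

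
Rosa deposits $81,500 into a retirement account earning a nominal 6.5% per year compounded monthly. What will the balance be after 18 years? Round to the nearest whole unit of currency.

i = 0.065/12 = 0.00541667 per month; n = 18·12 = 216.
FV = 81,500 × (1 + 0.00541667)^216 = 261,764.6105

$261,765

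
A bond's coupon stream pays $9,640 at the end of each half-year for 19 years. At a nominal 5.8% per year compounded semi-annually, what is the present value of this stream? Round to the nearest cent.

i = 0.058/2 = 0.029 per half-year; n = 19·2 = 38.
PV = 9640 × [1 − (1+0.029)^(−38)] / 0.029 = 9640 × 22.846382 = 220,239.1245

$220,239.12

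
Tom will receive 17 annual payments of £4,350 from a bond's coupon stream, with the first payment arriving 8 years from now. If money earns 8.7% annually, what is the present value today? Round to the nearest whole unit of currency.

£21,132

PV at t=7 (ordinary 17-year annuity): 4350 × a(17|0.087) = 4350 × 8.710834 = 37,892.1298
PV₀ = 37,892.1298 / (1+0.087)^7 = 37,892.1298 / 1.793109 = 21,132.0782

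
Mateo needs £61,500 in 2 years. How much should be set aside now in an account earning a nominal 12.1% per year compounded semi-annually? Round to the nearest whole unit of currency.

i = 0.121/2 = 0.0605 per half-year; n = 2·2 = 4.
PV = 61,500 / (1 + 0.0605)^4 = 61,500 / 1.264861 = 48,621.9558

£48,622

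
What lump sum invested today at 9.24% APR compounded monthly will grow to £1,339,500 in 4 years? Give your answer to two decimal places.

£926,920.12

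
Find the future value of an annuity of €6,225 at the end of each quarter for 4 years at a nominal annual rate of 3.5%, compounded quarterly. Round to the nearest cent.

€106,410.90

i = 0.035/4 = 0.00875 per quarter; n = 4·4 = 16.
FV = 6225 × [(1+0.00875)^16 − 1] / 0.00875 = 6225 × 17.094120 = 106,410.8987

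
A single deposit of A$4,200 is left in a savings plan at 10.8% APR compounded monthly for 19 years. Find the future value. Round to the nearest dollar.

A$32,392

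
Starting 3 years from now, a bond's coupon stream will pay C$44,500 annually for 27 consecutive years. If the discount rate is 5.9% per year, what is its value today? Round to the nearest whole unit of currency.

C$529,475

PV at t=2 (ordinary 27-year annuity): 44500 × a(27|0.059) = 44500 × 13.343723 = 593,795.6541
Discount back 2 years: 593,795.6541 × (1+0.059)^(−2) = 593,795.6541 × 0.891678 = 529,474.5556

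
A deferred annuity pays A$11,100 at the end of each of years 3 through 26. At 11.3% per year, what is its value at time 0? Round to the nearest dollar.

A$73,224

Value one period before first payment (t=2): 11100 × [1 − (1+0.113)^(−24)] / 0.113 = 11100 × 8.171857 = 90,707.6163
Discount back 2 years: 90,707.6163 × (1+0.113)^(−2) = 90,707.6163 × 0.807253 = 73,223.9960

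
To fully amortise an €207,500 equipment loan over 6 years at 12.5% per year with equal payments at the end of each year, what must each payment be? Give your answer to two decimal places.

€51,186.05

PMT = 207500 / ( [1 − (1+0.125)^(−6)] / 0.125 ) = 207500 / 4.053839 = 51,186.0546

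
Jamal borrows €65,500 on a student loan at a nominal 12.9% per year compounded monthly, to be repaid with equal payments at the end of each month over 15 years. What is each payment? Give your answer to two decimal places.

Periodic rate i = 0.129/12 = 0.01075; n = 15 × 12 = 180 periods.
PMT = 65500 / ( [1 − (1+0.01075)^(−180)] / 0.01075 ) = 65500 / 79.448984 = 824.4284

€824.43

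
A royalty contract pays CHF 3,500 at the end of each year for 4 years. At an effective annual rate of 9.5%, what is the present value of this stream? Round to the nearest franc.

PV = PMT · [1 − (1+i)^(−n)] / i = 3500 · 3.204481 = 11,215.6839

CHF 11,216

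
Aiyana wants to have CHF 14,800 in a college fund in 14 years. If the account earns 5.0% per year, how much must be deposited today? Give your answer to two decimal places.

CHF 7,475.01

PV = 14,800 / (1 + 0.05)^14 = 14,800 / 1.979932 = 7,475.0057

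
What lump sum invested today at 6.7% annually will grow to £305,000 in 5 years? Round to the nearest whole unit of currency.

£220,535

PV = FV·(1+i)^(−n) = 305,000 × 0.723066 = 220,535.1108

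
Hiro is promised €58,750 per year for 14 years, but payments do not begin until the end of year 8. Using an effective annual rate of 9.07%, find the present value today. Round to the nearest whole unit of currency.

€248,133

PV at t=7 (ordinary 14-year annuity): 58750 × a(14|0.0907) = 58750 × 7.755580 = 455,640.3168
PV₀ = 455,640.3168 / (1+0.0907)^7 = 455,640.3168 / 1.836273 = 248,133.2439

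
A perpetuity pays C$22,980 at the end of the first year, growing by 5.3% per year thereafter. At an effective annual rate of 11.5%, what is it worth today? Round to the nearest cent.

PV = D₁/(r − g) = 22980/(0.115 − 0.053) = 370,645.1613

C$370,645.16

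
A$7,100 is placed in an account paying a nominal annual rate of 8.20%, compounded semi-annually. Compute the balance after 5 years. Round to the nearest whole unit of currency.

A$10,611

i = 0.082/2 = 0.041 per half-year; n = 5·2 = 10.
FV = PV·(1+i)^n = 7,100 × 1.494539 = 10,611.2279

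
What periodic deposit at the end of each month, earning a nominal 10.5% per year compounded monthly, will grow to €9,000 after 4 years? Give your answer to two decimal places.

€151.68

With 12 periods per year: i = 0.00875, n = 48.
PMT = 9000 / ( [(1+0.00875)^48 − 1] / 0.00875 ) = 9000 / 59.335280 = 151.6804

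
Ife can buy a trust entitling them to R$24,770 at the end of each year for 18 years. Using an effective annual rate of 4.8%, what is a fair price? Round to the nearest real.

R$294,129

PV = 24770 × [1 − (1+0.048)^(−18)] / 0.048 = 24770 × 11.874413 = 294,129.2099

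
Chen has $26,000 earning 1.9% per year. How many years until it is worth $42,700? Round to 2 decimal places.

26.36 years

(1+i)^n = 42700/26000 = 1.64231, so n = ln 1.64231 / ln 1.019 = 26.3579 years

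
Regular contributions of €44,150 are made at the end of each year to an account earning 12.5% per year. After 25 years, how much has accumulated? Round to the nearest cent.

€6,358,518.85

FV = 44150 × [(1+0.125)^25 − 1] / 0.125 = 44150 × 144.020812 = 6,358,518.8536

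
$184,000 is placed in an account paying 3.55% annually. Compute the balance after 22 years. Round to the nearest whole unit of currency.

$396,388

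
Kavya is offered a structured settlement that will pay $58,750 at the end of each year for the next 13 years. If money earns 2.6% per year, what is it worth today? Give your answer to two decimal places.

$641,092.54

PV = 58750 × [1 − (1+0.026)^(−13)] / 0.026 = 58750 × 10.912213 = 641,092.5427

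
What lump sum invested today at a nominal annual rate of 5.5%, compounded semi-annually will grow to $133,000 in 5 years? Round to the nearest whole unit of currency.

i = 0.055/2 = 0.0275 per half-year; n = 5·2 = 10.
PV = FV·(1+i)^(−n) = 133,000 × 0.762398 = 101,398.9214

$101,399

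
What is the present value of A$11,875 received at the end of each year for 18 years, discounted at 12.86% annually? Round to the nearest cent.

Annuity factor a(18|0.1286) = 6.894923; PV = 11875 × 6.894923 = 81,877.2152

A$81,877.22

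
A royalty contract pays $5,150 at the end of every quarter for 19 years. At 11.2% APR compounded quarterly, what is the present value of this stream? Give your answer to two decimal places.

$161,377.22

i = 0.112/4 = 0.028 per quarter; n = 19·4 = 76.
Annuity factor a(76|0.028) = 31.335383; PV = 5150 × 31.335383 = 161,377.2246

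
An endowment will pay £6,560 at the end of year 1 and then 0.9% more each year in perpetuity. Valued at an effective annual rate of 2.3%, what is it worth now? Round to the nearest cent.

£468,571.43

PV = PMT / (i − g) = 6560 / (0.023 − 0.009) = 6560 / 0.014000 = 468,571.4286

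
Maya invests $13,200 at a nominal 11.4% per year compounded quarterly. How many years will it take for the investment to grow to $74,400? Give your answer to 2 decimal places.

15.38 years

Periodic rate i = 0.114/4 = 0.0285.
n = ln(74400/13200) / ln(1+0.0285) = ln(5.63636) / 0.028101 = 61.5356 quarters
= 61.5356/4 years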